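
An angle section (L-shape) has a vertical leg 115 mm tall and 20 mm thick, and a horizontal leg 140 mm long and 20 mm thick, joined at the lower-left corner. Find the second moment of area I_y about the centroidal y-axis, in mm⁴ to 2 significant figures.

I_y ≈ 8.7 × 10⁶ mm⁴

Break the section into simple shapes (no overlaps), measuring from the bottom-left corner of the bounding box.
Vertical leg: 20 × 115, A = 2 300 mm², x = 10 mm, Ī = 76 667 mm⁴.
Horizontal leg (remainder): 120 × 20, A = 2 400 mm², x = 80 mm, Ī = 2 880 000 mm⁴.
Centroid: x̄ = ΣA·x / ΣA = 45.74 mm.
Transfer each piece to the centroidal y-axis using Ī + A·d² with d = x − 45.74:
  vertical leg: d = -35.74 mm → contributes +3 015 336 mm⁴
  horizontal leg (remainder): d = 34.26 mm → contributes +5 696 225 mm⁴
Total I = 8 711 560 mm⁴.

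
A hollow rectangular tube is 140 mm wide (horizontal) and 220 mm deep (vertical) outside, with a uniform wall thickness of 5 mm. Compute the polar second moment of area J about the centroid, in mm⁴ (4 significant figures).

Decompose the section into non-overlapping parts with the origin at the bottom-left of its bounding rectangle.
Outer rectangle: 140 × 220, A = 30 800 mm², y = 110 mm, Ī = 124 226 667 mm⁴.
Inner void (subtracted): 130 × 210, A = 27 300 mm², y = 110 mm, Ī = 100 327 500 mm⁴.
By symmetry the centroid is at mid-height, ȳ = 110 mm.
All pieces are centred on the centroidal x-axis, so I = ΣĪ (holes subtracted) = 23 899 167 mm⁴.
Repeating about the centroidal y-axis gives I_y = 11 859 167 mm⁴.
Polar second moment: J = I_x + I_y = 35 758 333 mm⁴.

J ≈ 3.576 × 10⁷ mm⁴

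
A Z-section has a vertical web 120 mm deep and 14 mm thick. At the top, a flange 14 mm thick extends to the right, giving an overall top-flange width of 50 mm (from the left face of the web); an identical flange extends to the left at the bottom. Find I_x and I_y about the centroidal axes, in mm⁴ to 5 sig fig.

Decompose the section into non-overlapping parts with the origin at the bottom-left of its bounding rectangle.
Web: 14 × 120, A = 1 680 mm², y = 60 mm, Ī = 2 016 000 mm⁴.
Top flange (beyond web): 36 × 14, A = 504 mm², y = 113 mm, Ī = 8 232 mm⁴.
Bottom flange (beyond web): 36 × 14, A = 504 mm², y = 7 mm, Ī = 8 232 mm⁴.
Centroid: ȳ = ΣA·y / ΣA = 60 mm.
Transfer each piece to the centroidal x-axis using Ī + A·d² with d = y − 60:
  web: d = 0 mm → contributes +2 016 000 mm⁴
  top flange (beyond web): d = 53 mm → contributes +1 423 968 mm⁴
  bottom flange (beyond web): d = -53 mm → contributes +1 423 968 mm⁴
Total I = 4 863 936 mm⁴.
For the y-axis: x̄ = 43 mm.
Repeating about the centroidal y-axis gives I_y = 766 304 mm⁴.

I_x ≈ 4.8639 × 10⁶ mm⁴, I_y ≈ 7.6630 × 10⁵ mm⁴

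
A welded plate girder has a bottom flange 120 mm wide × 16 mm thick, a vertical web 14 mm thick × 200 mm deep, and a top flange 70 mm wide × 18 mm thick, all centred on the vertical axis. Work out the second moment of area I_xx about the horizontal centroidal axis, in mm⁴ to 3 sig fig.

I_xx ≈ 4.60 × 10⁷ mm⁴

Decompose the section into non-overlapping parts with the origin at the bottom-left of its bounding rectangle.
Bottom plate: 120 × 16, A = 1 920 mm², y = 8 mm, Ī = 40 960 mm⁴.
Web plate: 14 × 200, A = 2 800 mm², y = 116 mm, Ī = 9 333 333 mm⁴.
Top plate: 70 × 18, A = 1 260 mm², y = 225 mm, Ī = 34 020 mm⁴.
Centroid: ȳ = ΣA·y / ΣA = 104.29 mm.
Transfer each piece to the horizontal centroidal axis using Ī + A·d² with d = y − 104.29:
  bottom plate: d = -96.291 mm → contributes +17 843 106 mm⁴
  web plate: d = 11.709 mm → contributes +9 717 217 mm⁴
  top plate: d = 120.71 mm → contributes +18 393 064 mm⁴
Total I = 45 953 387 mm⁴.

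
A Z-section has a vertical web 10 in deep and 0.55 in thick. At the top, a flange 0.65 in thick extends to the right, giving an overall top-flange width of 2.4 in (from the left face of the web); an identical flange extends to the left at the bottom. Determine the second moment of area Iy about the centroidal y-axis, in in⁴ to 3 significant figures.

Iy ≈ 4.29 in⁴

Break the section into simple shapes (no overlaps), measuring from the bottom-left corner of the bounding box.
Web: 0.55 × 10, A = 5.5 in², x = 2.125 in, Ī = 0.13865 in⁴.
Top flange (beyond web): 1.85 × 0.65, A = 1.2025 in², x = 3.325 in, Ī = 0.34296 in⁴.
Bottom flange (beyond web): 1.85 × 0.65, A = 1.2025 in², x = 0.925 in, Ī = 0.34296 in⁴.
Centroid: x̄ = ΣA·x / ΣA = 2.125 in.
Transfer each piece to the centroidal y-axis using Ī + A·d² with d = x − 2.125:
  web: d = 0 in → contributes +0.13865 in⁴
  top flange (beyond web): d = 1.2 in → contributes +2.0746 in⁴
  bottom flange (beyond web): d = -1.2 in → contributes +2.0746 in⁴
Total I = 4.2878 in⁴.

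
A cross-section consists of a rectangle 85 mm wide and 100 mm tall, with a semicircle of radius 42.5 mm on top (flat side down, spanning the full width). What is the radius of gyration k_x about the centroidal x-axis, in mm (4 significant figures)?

k_x ≈ 39.05 mm

Split into non-overlapping primitives; take the origin at the lower-left of the bounding box.
Rectangular body: 85 × 100, A = 8 500 mm², y = 50 mm, Ī = 7 083 333 mm⁴.
Semicircular cap: semicircle r = 42.5, A = 2837.25 mm², y = 118.038 mm, Ī = 358 086 mm⁴.
Centroid: ȳ = ΣA·y / ΣA = 67.027 mm.
Transfer each piece to the centroidal x-axis using Ī + A·d² with d = y − 67.027:
  rectangular body: d = -17.027 mm → contributes +9 547 649 mm⁴
  semicircular cap: d = 51.0105 mm → contributes +7 740 826 mm⁴
Total I = 17 288 475 mm⁴.
Radius of gyration: k = √(I/A) = √(17 288 475 / 11337.3) = 39.0503 mm.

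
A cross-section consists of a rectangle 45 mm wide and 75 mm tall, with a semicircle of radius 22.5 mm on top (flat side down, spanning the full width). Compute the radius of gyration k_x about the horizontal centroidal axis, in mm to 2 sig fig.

Decompose the section into non-overlapping parts with the origin at the bottom-left of its bounding rectangle.
Rectangular body: 45 × 75, A = 3 375 mm², y = 37.5 mm, Ī = 1 582 031 mm⁴.
Semicircular cap: semicircle r = 22.5, A = 795.2 mm², y = 84.55 mm, Ī = 28 130 mm⁴.
Centroid: ȳ = ΣA·y / ΣA = 46.47 mm.
Transfer each piece to the horizontal centroidal axis using Ī + A·d² with d = y − 46.47:
  rectangular body: d = -8.972 mm → contributes +1 853 696 mm⁴
  semicircular cap: d = 38.08 mm → contributes +1 181 109 mm⁴
Total I = 3 034 805 mm⁴.
Radius of gyration: k = √(I/A) = √(3 034 805 / 4 170) = 26.98 mm.

k_x ≈ 27 mm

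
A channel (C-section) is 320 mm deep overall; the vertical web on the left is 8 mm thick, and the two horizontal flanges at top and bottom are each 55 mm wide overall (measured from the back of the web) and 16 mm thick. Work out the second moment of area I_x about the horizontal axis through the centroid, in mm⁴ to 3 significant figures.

I_x ≈ 5.66 × 10⁷ mm⁴

Decompose the section into non-overlapping parts with the origin at the bottom-left of its bounding rectangle.
Web: 8 × 320, A = 2 560 mm², y = 160 mm, Ī = 21 845 333 mm⁴.
Top flange (beyond web): 47 × 16, A = 752 mm², y = 312 mm, Ī = 16 043 mm⁴.
Bottom flange (beyond web): 47 × 16, A = 752 mm², y = 8 mm, Ī = 16 043 mm⁴.
By symmetry the centroid is at mid-height, ȳ = 160 mm.
Transfer each piece to the horizontal axis through the centroid using Ī + A·d² with d = y − 160:
  web: d = 0 mm → contributes +21 845 333 mm⁴
  top flange (beyond web): d = 152 mm → contributes +17 390 251 mm⁴
  bottom flange (beyond web): d = -152 mm → contributes +17 390 251 mm⁴
Total I = 56 625 835 mm⁴.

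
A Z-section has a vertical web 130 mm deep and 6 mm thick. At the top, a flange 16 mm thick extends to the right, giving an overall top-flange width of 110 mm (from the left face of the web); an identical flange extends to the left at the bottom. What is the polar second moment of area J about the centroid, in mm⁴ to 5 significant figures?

Split into non-overlapping primitives; take the origin at the lower-left of the bounding box.
Web: 6 × 130, A = 780 mm², y = 65 mm, Ī = 1 098 500 mm⁴.
Top flange (beyond web): 104 × 16, A = 1 664 mm², y = 122 mm, Ī = 35498.67 mm⁴.
Bottom flange (beyond web): 104 × 16, A = 1 664 mm², y = 8 mm, Ī = 35498.67 mm⁴.
Centroid: ȳ = ΣA·y / ΣA = 65 mm.
Transfer each piece to the centroidal x-axis using Ī + A·d² with d = y − 65:
  web: d = 0 mm → contributes +1 098 500 mm⁴
  top flange (beyond web): d = 57 mm → contributes +5 441 835 mm⁴
  bottom flange (beyond web): d = -57 mm → contributes +5 441 835 mm⁴
Total I = 11 982 169 mm⁴.
For the y-axis: x̄ = 107 mm.
Repeating about the centroidal y-axis gives I_y = 13 069 177 mm⁴.
Polar second moment: J = I_x + I_y = 25 051 347 mm⁴.

J ≈ 2.5051 × 10⁷ mm⁴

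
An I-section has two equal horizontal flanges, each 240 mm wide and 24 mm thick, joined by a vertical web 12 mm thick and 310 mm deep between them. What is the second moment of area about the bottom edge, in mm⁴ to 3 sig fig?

I_base ≈ 8.40 × 10⁸ mm⁴

Decompose the section into non-overlapping parts with the origin at the bottom-left of its bounding rectangle.
Bottom flange: 240 × 24, A = 5 760 mm², y = 12 mm, Ī = 276 480 mm⁴.
Web: 12 × 310, A = 3 720 mm², y = 179 mm, Ī = 29 791 000 mm⁴.
Top flange: 240 × 24, A = 5 760 mm², y = 346 mm, Ī = 276 480 mm⁴.
Transfer each piece to a horizontal axis along the bottom face using Ī + A·d² with d = y − 0:
  bottom flange: d = 12 mm → contributes +1 105 920 mm⁴
  web: d = 179 mm → contributes +148 983 520 mm⁴
  top flange: d = 346 mm → contributes +689 840 640 mm⁴
Total I = 839 930 080 mm⁴.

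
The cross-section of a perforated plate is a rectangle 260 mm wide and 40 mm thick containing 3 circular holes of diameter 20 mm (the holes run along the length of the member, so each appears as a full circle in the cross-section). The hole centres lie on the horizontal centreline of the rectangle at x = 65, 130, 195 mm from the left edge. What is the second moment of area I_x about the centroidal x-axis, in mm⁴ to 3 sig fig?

I_x ≈ 1.36 × 10⁶ mm⁴

Split into non-overlapping primitives; take the origin at the lower-left of the bounding box.
Plate: 260 × 40, A = 10 400 mm², y = 20 mm, Ī = 1 386 667 mm⁴.
Hole 1 (subtracted): ⌀20, A = 314.16 mm², y = 20 mm, Ī = 7 854 mm⁴.
Hole 2 (subtracted): ⌀20, A = 314.16 mm², y = 20 mm, Ī = 7 854 mm⁴.
Hole 3 (subtracted): ⌀20, A = 314.16 mm², y = 20 mm, Ī = 7 854 mm⁴.
By symmetry the centroid is at mid-height, ȳ = 20 mm.
All pieces are centred on the centroidal x-axis, so I = ΣĪ (holes subtracted) = 1 363 105 mm⁴.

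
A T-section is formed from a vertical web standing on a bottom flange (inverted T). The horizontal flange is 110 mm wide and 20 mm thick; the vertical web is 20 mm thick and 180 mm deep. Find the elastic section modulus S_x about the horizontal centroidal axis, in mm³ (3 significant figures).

Split into non-overlapping primitives; take the origin at the lower-left of the bounding box.
Flange: 110 × 20, A = 2 200 mm², y = 10 mm, Ī = 73 333 mm⁴.
Web: 20 × 180, A = 3 600 mm², y = 110 mm, Ī = 9 720 000 mm⁴.
Centroid: ȳ = ΣA·y / ΣA = 72.069 mm.
Transfer each piece to the horizontal centroidal axis using Ī + A·d² with d = y − 72.069:
  flange: d = -62.069 mm → contributes +8 548 958 mm⁴
  web: d = 37.931 mm → contributes +14 899 548 mm⁴
Total I = 23 448 506 mm⁴.
Extreme fibre distance c = 127.93 mm; S = I/c = 183 290 mm³.

S_x ≈ 1.83 × 10⁵ mm³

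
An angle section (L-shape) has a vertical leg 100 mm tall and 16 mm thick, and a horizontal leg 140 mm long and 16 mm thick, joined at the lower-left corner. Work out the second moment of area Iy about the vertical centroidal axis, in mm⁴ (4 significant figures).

Iy ≈ 6.916 × 10⁶ mm⁴

Break the section into simple shapes (no overlaps), measuring from the bottom-left corner of the bounding box.
Vertical leg: 16 × 100, A = 1 600 mm², x = 8 mm, Ī = 34133.3 mm⁴.
Horizontal leg (remainder): 124 × 16, A = 1 984 mm², x = 78 mm, Ī = 2 542 165 mm⁴.
Centroid: x̄ = ΣA·x / ΣA = 46.75 mm.
Transfer each piece to the vertical centroidal axis using Ī + A·d² with d = x − 46.75:
  vertical leg: d = -38.75 mm → contributes +2 436 633 mm⁴
  horizontal leg (remainder): d = 31.25 mm → contributes +4 479 665 mm⁴
Total I = 6 916 299 mm⁴.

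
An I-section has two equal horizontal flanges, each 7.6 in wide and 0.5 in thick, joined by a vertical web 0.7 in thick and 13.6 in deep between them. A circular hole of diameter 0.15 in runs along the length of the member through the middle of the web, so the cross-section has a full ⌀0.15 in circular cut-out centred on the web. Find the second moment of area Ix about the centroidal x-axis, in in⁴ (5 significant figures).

Break the section into simple shapes (no overlaps), measuring from the bottom-left corner of the bounding box.
Bottom flange: 7.6 × 0.5, A = 3.8 in², y = 0.25 in, Ī = 0.07916667 in⁴.
Web: 0.7 × 13.6, A = 9.52 in², y = 7.3 in, Ī = 146.7349 in⁴.
Top flange: 7.6 × 0.5, A = 3.8 in², y = 14.35 in, Ī = 0.07916667 in⁴.
Hole (subtracted): ⌀0.15, A = 0.01767146 in², y = 7.3 in, Ī = 0.00002485049 in⁴.
By symmetry the centroid is at mid-height, ȳ = 7.3 in.
Transfer each piece to the centroidal x-axis using Ī + A·d² with d = y − 7.3:
  bottom flange: d = -7.05 in → contributes +188.9487 in⁴
  web: d = 0 in → contributes +146.7349 in⁴
  top flange: d = 7.05 in → contributes +188.9487 in⁴
  hole: d = 0 in → contributes −0.00002485049 in⁴
Total I = 524.6322 in⁴.

Ix ≈ 524.63 in⁴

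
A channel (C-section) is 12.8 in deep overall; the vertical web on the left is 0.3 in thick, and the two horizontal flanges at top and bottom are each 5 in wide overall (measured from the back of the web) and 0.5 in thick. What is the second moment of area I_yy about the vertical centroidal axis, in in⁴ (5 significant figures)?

Treat the section as a set of non-overlapping primitives; coordinates are from the bounding-box lower-left.
Web: 0.3 × 12.8, A = 3.84 in², x = 0.15 in, Ī = 0.0288 in⁴.
Top flange (beyond web): 4.7 × 0.5, A = 2.35 in², x = 2.65 in, Ī = 4.325958 in⁴.
Bottom flange (beyond web): 4.7 × 0.5, A = 2.35 in², x = 2.65 in, Ī = 4.325958 in⁴.
Centroid: x̄ = ΣA·x / ΣA = 1.525878 in.
Transfer each piece to the vertical centroidal axis using Ī + A·d² with d = x − 1.525878:
  web: d = -1.375878 in → contributes +7.298077 in⁴
  top flange (beyond web): d = 1.124122 in → contributes +7.295535 in⁴
  bottom flange (beyond web): d = 1.124122 in → contributes +7.295535 in⁴
Total I = 21.88915 in⁴.

I_yy ≈ 21.889 in⁴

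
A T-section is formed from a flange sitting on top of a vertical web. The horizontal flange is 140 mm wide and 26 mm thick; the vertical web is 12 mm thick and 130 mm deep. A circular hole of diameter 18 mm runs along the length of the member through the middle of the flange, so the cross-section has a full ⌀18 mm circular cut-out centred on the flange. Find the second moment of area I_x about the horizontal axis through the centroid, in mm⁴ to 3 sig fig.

I_x ≈ 8.89 × 10⁶ mm⁴

Treat the section as a set of non-overlapping primitives; coordinates are from the bounding-box lower-left.
Flange: 140 × 26, A = 3 640 mm², y = 143 mm, Ī = 205 053 mm⁴.
Web: 12 × 130, A = 1 560 mm², y = 65 mm, Ī = 2 197 000 mm⁴.
Hole (subtracted): ⌀18, A = 254.47 mm², y = 143 mm, Ī = 5 153 mm⁴.
Centroid: ȳ = ΣA·y / ΣA = 118.4 mm.
Transfer each piece to the horizontal axis through the centroid using Ī + A·d² with d = y − 118.4:
  flange: d = 24.604 mm → contributes +2 408 558 mm⁴
  web: d = -53.396 mm → contributes +6 644 762 mm⁴
  hole: d = 24.604 mm → contributes −159 198 mm⁴
Total I = 8 894 122 mm⁴.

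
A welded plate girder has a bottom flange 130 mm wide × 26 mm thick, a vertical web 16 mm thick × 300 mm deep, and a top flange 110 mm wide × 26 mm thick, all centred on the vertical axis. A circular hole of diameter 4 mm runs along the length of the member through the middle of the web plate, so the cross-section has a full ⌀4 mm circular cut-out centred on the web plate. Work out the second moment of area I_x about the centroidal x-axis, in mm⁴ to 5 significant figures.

Decompose the section into non-overlapping parts with the origin at the bottom-left of its bounding rectangle.
Bottom plate: 130 × 26, A = 3 380 mm², y = 13 mm, Ī = 190406.7 mm⁴.
Web plate: 16 × 300, A = 4 800 mm², y = 176 mm, Ī = 36 000 000 mm⁴.
Top plate: 110 × 26, A = 2 860 mm², y = 339 mm, Ī = 161113.3 mm⁴.
Hole (subtracted): ⌀4, A = 12.56637 mm², y = 176 mm, Ī = 12.56637 mm⁴.
Centroid: ȳ = ΣA·y / ΣA = 168.3137 mm.
Transfer each piece to the centroidal x-axis using Ī + A·d² with d = y − 168.3137:
  bottom plate: d = -155.3137 mm → contributes +81 723 950 mm⁴
  web plate: d = 7.686285 mm → contributes +36 283 579 mm⁴
  top plate: d = 170.6863 mm → contributes +83 483 804 mm⁴
  hole: d = 7.686285 mm → contributes −754.9747 mm⁴
Total I = 201 490 578 mm⁴.

I_x ≈ 2.0149 × 10⁸ mm⁴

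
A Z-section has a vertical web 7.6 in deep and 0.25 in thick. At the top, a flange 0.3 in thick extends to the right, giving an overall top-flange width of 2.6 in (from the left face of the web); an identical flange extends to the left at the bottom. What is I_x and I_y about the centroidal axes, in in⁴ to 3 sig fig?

I_x ≈ 27.9 in⁴, I_y ≈ 3.04 in⁴

Split into non-overlapping primitives; take the origin at the lower-left of the bounding box.
Web: 0.25 × 7.6, A = 1.9 in², y = 3.8 in, Ī = 9.1453 in⁴.
Top flange (beyond web): 2.35 × 0.3, A = 0.705 in², y = 7.45 in, Ī = 0.0052875 in⁴.
Bottom flange (beyond web): 2.35 × 0.3, A = 0.705 in², y = 0.15 in, Ī = 0.0052875 in⁴.
Centroid: ȳ = ΣA·y / ΣA = 3.8 in.
Transfer each piece to the centroidal x-axis using Ī + A·d² with d = y − 3.8:
  web: d = 0 in → contributes +9.1453 in⁴
  top flange (beyond web): d = 3.65 in → contributes +9.3977 in⁴
  bottom flange (beyond web): d = -3.65 in → contributes +9.3977 in⁴
Total I = 27.941 in⁴.
For the y-axis: x̄ = 2.475 in.
Repeating about the centroidal y-axis gives I_y = 3.0417 in⁴.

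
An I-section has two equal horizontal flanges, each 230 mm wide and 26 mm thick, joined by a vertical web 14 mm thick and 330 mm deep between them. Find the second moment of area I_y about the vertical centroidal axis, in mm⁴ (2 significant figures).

I_y ≈ 5.3 × 10⁷ mm⁴

Break the section into simple shapes (no overlaps), measuring from the bottom-left corner of the bounding box.
Bottom flange: 230 × 26, A = 5 980 mm², x = 115 mm, Ī = 26 361 833 mm⁴.
Web: 14 × 330, A = 4 620 mm², x = 115 mm, Ī = 75 460 mm⁴.
Top flange: 230 × 26, A = 5 980 mm², x = 115 mm, Ī = 26 361 833 mm⁴.
By symmetry the centroid is at mid-width, x̄ = 115 mm.
All pieces are centred on the vertical centroidal axis, so I = ΣĪ = 52 799 127 mm⁴.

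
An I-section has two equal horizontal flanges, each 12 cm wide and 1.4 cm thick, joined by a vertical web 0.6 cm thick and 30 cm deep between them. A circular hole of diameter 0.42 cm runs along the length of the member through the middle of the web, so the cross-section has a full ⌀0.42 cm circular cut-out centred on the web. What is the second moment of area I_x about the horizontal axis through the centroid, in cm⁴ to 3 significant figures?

I_x ≈ 9640 cm⁴

Decompose the section into non-overlapping parts with the origin at the bottom-left of its bounding rectangle.
Bottom flange: 12 × 1.4, A = 16.8 cm², y = 0.7 cm, Ī = 2.744 cm⁴.
Web: 0.6 × 30, A = 18 cm², y = 16.4 cm, Ī = 1 350 cm⁴.
Top flange: 12 × 1.4, A = 16.8 cm², y = 32.1 cm, Ī = 2.744 cm⁴.
Hole (subtracted): ⌀0.42, A = 0.13854 cm², y = 16.4 cm, Ī = 0.0015275 cm⁴.
By symmetry the centroid is at mid-height, ȳ = 16.4 cm.
Transfer each piece to the horizontal axis through the centroid using Ī + A·d² with d = y − 16.4:
  bottom flange: d = -15.7 cm → contributes +4143.8 cm⁴
  web: d = 0 cm → contributes +1 350 cm⁴
  top flange: d = 15.7 cm → contributes +4143.8 cm⁴
  hole: d = 0 cm → contributes −0.0015275 cm⁴
Total I = 9637.6 cm⁴.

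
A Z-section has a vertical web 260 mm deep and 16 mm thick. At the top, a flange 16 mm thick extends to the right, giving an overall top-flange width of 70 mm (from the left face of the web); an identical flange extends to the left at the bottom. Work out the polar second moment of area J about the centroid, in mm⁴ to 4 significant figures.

Treat the section as a set of non-overlapping primitives; coordinates are from the bounding-box lower-left.
Web: 16 × 260, A = 4 160 mm², y = 130 mm, Ī = 23 434 667 mm⁴.
Top flange (beyond web): 54 × 16, A = 864 mm², y = 252 mm, Ī = 18 432 mm⁴.
Bottom flange (beyond web): 54 × 16, A = 864 mm², y = 8 mm, Ī = 18 432 mm⁴.
Centroid: ȳ = ΣA·y / ΣA = 130 mm.
Transfer each piece to the centroidal x-axis using Ī + A·d² with d = y − 130:
  web: d = 0 mm → contributes +23 434 667 mm⁴
  top flange (beyond web): d = 122 mm → contributes +12 878 208 mm⁴
  bottom flange (beyond web): d = -122 mm → contributes +12 878 208 mm⁴
Total I = 49 191 083 mm⁴.
For the y-axis: x̄ = 62 mm.
Repeating about the centroidal y-axis gives I_y = 2 625 451 mm⁴.
Polar second moment: J = I_x + I_y = 51 816 533 mm⁴.

J ≈ 5.182 × 10⁷ mm⁴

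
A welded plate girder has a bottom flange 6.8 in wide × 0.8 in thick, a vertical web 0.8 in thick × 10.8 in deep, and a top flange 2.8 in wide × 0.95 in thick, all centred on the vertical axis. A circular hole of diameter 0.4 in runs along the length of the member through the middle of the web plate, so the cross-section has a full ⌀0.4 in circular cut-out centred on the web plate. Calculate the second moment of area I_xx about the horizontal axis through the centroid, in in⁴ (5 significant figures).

Treat the section as a set of non-overlapping primitives; coordinates are from the bounding-box lower-left.
Bottom plate: 6.8 × 0.8, A = 5.44 in², y = 0.4 in, Ī = 0.2901333 in⁴.
Web plate: 0.8 × 10.8, A = 8.64 in², y = 6.2 in, Ī = 83.9808 in⁴.
Top plate: 2.8 × 0.95, A = 2.66 in², y = 12.075 in, Ī = 0.2000542 in⁴.
Hole (subtracted): ⌀0.4, A = 0.1256637 in², y = 6.2 in, Ī = 0.001256637 in⁴.
Centroid: ȳ = ΣA·y / ΣA = 5.241521 in.
Transfer each piece to the horizontal axis through the centroid using Ī + A·d² with d = y − 5.241521:
  bottom plate: d = -4.841521 in → contributes +127.8055 in⁴
  web plate: d = 0.9584795 in → contributes +91.91822 in⁴
  top plate: d = 6.833479 in → contributes +124.4126 in⁴
  hole: d = 0.9584795 in → contributes −0.1167017 in⁴
Total I = 344.0196 in⁴.

I_xx ≈ 344.02 in⁴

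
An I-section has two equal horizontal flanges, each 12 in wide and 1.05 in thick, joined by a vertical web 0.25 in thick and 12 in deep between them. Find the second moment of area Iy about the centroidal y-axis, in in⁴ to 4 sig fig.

Decompose the section into non-overlapping parts with the origin at the bottom-left of its bounding rectangle.
Bottom flange: 12 × 1.05, A = 12.6 in², x = 6 in, Ī = 151.2 in⁴.
Web: 0.25 × 12, A = 3 in², x = 6 in, Ī = 0.015625 in⁴.
Top flange: 12 × 1.05, A = 12.6 in², x = 6 in, Ī = 151.2 in⁴.
By symmetry the centroid is at mid-width, x̄ = 6 in.
All pieces are centred on the centroidal y-axis, so I = ΣĪ = 302.416 in⁴.

Iy ≈ 302.4 in⁴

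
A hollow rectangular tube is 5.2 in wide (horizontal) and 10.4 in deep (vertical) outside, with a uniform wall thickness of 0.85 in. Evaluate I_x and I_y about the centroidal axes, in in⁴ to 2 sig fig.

I_x ≈ 300 in⁴, I_y ≈ 91 in⁴

Split into non-overlapping primitives; take the origin at the lower-left of the bounding box.
Outer rectangle: 5.2 × 10.4, A = 54.08 in², y = 5.2 in, Ī = 487.4 in⁴.
Inner void (subtracted): 3.5 × 8.7, A = 30.45 in², y = 5.2 in, Ī = 192.1 in⁴.
By symmetry the centroid is at mid-height, ȳ = 5.2 in.
All pieces are centred on the centroidal x-axis, so I = ΣĪ (holes subtracted) = 295.4 in⁴.
Repeating about the centroidal y-axis gives I_y = 90.78 in⁴.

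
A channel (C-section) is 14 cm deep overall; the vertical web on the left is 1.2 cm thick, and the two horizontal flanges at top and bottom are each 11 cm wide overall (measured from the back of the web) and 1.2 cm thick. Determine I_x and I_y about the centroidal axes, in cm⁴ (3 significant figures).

I_x ≈ 1240 cm⁴, I_y ≈ 487 cm⁴

Break the section into simple shapes (no overlaps), measuring from the bottom-left corner of the bounding box.
Web: 1.2 × 14, A = 16.8 cm², y = 7 cm, Ī = 274.4 cm⁴.
Top flange (beyond web): 9.8 × 1.2, A = 11.76 cm², y = 13.4 cm, Ī = 1.4112 cm⁴.
Bottom flange (beyond web): 9.8 × 1.2, A = 11.76 cm², y = 0.6 cm, Ī = 1.4112 cm⁴.
By symmetry the centroid is at mid-height, ȳ = 7 cm.
Transfer each piece to the centroidal x-axis using Ī + A·d² with d = y − 7:
  web: d = 0 cm → contributes +274.4 cm⁴
  top flange (beyond web): d = 6.4 cm → contributes +483.1 cm⁴
  bottom flange (beyond web): d = -6.4 cm → contributes +483.1 cm⁴
Total I = 1240.6 cm⁴.
For the y-axis: x̄ = 3.8083 cm.
Repeating about the centroidal y-axis gives I_y = 486.7 cm⁴.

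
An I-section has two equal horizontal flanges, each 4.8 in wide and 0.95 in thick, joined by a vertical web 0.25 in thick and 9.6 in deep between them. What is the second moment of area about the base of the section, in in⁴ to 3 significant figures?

I_base ≈ 654 in⁴

Split into non-overlapping primitives; take the origin at the lower-left of the bounding box.
Bottom flange: 4.8 × 0.95, A = 4.56 in², y = 0.475 in, Ī = 0.34295 in⁴.
Web: 0.25 × 9.6, A = 2.4 in², y = 5.75 in, Ī = 18.432 in⁴.
Top flange: 4.8 × 0.95, A = 4.56 in², y = 11.025 in, Ī = 0.34295 in⁴.
Transfer each piece to the bottom edge using Ī + A·d² with d = y − 0:
  bottom flange: d = 0.475 in → contributes +1.3718 in⁴
  web: d = 5.75 in → contributes +97.782 in⁴
  top flange: d = 11.025 in → contributes +554.61 in⁴
Total I = 653.77 in⁴.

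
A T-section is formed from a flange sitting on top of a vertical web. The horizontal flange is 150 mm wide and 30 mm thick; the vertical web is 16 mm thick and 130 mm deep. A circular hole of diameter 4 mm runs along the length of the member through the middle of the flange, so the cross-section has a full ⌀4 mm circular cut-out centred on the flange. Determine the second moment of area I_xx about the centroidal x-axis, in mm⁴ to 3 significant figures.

I_xx ≈ 1.24 × 10⁷ mm⁴

Treat the section as a set of non-overlapping primitives; coordinates are from the bounding-box lower-left.
Flange: 150 × 30, A = 4 500 mm², y = 145 mm, Ī = 337 500 mm⁴.
Web: 16 × 130, A = 2 080 mm², y = 65 mm, Ī = 2 929 333 mm⁴.
Hole (subtracted): ⌀4, A = 12.566 mm², y = 145 mm, Ī = 12.566 mm⁴.
Centroid: ȳ = ΣA·y / ΣA = 119.66 mm.
Transfer each piece to the centroidal x-axis using Ī + A·d² with d = y − 119.66:
  flange: d = 25.337 mm → contributes +3 226 368 mm⁴
  web: d = -54.663 mm → contributes +9 144 432 mm⁴
  hole: d = 25.337 mm → contributes −8079.8 mm⁴
Total I = 12 362 720 mm⁴.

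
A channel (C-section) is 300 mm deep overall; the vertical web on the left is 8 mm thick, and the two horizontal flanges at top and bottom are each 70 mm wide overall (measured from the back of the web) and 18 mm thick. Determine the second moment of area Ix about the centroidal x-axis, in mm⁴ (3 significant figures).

Ix ≈ 6.24 × 10⁷ mm⁴

Treat the section as a set of non-overlapping primitives; coordinates are from the bounding-box lower-left.
Web: 8 × 300, A = 2 400 mm², y = 150 mm, Ī = 18 000 000 mm⁴.
Top flange (beyond web): 62 × 18, A = 1 116 mm², y = 291 mm, Ī = 30 132 mm⁴.
Bottom flange (beyond web): 62 × 18, A = 1 116 mm², y = 9 mm, Ī = 30 132 mm⁴.
By symmetry the centroid is at mid-height, ȳ = 150 mm.
Transfer each piece to the centroidal x-axis using Ī + A·d² with d = y − 150:
  web: d = 0 mm → contributes +18 000 000 mm⁴
  top flange (beyond web): d = 141 mm → contributes +22 217 328 mm⁴
  bottom flange (beyond web): d = -141 mm → contributes +22 217 328 mm⁴
Total I = 62 434 656 mm⁴.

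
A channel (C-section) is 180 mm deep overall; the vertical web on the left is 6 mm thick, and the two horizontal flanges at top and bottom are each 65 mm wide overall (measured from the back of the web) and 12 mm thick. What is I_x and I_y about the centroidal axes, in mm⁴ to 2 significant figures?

I_x ≈ 1.3 × 10⁷ mm⁴, I_y ≈ 1.1 × 10⁶ mm⁴

Decompose the section into non-overlapping parts with the origin at the bottom-left of its bounding rectangle.
Web: 6 × 180, A = 1 080 mm², y = 90 mm, Ī = 2 916 000 mm⁴.
Top flange (beyond web): 59 × 12, A = 708 mm², y = 174 mm, Ī = 8 496 mm⁴.
Bottom flange (beyond web): 59 × 12, A = 708 mm², y = 6 mm, Ī = 8 496 mm⁴.
By symmetry the centroid is at mid-height, ȳ = 90 mm.
Transfer each piece to the centroidal x-axis using Ī + A·d² with d = y − 90:
  web: d = 0 mm → contributes +2 916 000 mm⁴
  top flange (beyond web): d = 84 mm → contributes +5 004 144 mm⁴
  bottom flange (beyond web): d = -84 mm → contributes +5 004 144 mm⁴
Total I = 12 924 288 mm⁴.
For the y-axis: x̄ = 21.44 mm.
Repeating about the centroidal y-axis gives I_y = 1 061 154 mm⁴.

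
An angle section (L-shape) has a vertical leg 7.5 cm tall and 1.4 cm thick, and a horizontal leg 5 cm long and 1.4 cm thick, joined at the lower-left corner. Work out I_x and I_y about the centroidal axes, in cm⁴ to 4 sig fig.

Break the section into simple shapes (no overlaps), measuring from the bottom-left corner of the bounding box.
Vertical leg: 1.4 × 7.5, A = 10.5 cm², y = 3.75 cm, Ī = 49.2188 cm⁴.
Horizontal leg (remainder): 3.6 × 1.4, A = 5.04 cm², y = 0.7 cm, Ī = 0.8232 cm⁴.
Centroid: ȳ = ΣA·y / ΣA = 2.76081 cm.
Transfer each piece to the centroidal x-axis using Ī + A·d² with d = y − 2.76081:
  vertical leg: d = 0.989189 cm → contributes +59.493 cm⁴
  horizontal leg (remainder): d = -2.06081 cm → contributes +22.2278 cm⁴
Total I = 81.7207 cm⁴.
For the y-axis: x̄ = 1.51081 cm.
Repeating about the centroidal y-axis gives I_y = 28.442 cm⁴.

I_x ≈ 81.72 cm⁴, I_y ≈ 28.44 cm⁴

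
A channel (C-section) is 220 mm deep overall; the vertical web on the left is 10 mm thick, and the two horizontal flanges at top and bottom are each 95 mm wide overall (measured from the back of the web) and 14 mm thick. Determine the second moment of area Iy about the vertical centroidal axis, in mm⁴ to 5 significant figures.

Decompose the section into non-overlapping parts with the origin at the bottom-left of its bounding rectangle.
Web: 10 × 220, A = 2 200 mm², x = 5 mm, Ī = 18333.33 mm⁴.
Top flange (beyond web): 85 × 14, A = 1 190 mm², x = 52.5 mm, Ī = 716479.2 mm⁴.
Bottom flange (beyond web): 85 × 14, A = 1 190 mm², x = 52.5 mm, Ī = 716479.2 mm⁴.
Centroid: x̄ = ΣA·x / ΣA = 29.68341 mm.
Transfer each piece to the vertical centroidal axis using Ī + A·d² with d = x − 29.68341:
  web: d = -24.68341 mm → contributes +1 358 729 mm⁴
  top flange (beyond web): d = 22.81659 mm → contributes +1 335 990 mm⁴
  bottom flange (beyond web): d = 22.81659 mm → contributes +1 335 990 mm⁴
Total I = 4 030 708 mm⁴.

Iy ≈ 4.0307 × 10⁶ mm⁴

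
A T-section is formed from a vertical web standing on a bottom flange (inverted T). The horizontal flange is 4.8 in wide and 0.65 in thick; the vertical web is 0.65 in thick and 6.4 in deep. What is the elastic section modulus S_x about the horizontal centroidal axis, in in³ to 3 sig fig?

S_x ≈ 7.74 in³

Break the section into simple shapes (no overlaps), measuring from the bottom-left corner of the bounding box.
Flange: 4.8 × 0.65, A = 3.12 in², y = 0.325 in, Ī = 0.10985 in⁴.
Web: 0.65 × 6.4, A = 4.16 in², y = 3.85 in, Ī = 14.199 in⁴.
Centroid: ȳ = ΣA·y / ΣA = 2.3393 in.
Transfer each piece to the horizontal centroidal axis using Ī + A·d² with d = y − 2.3393:
  flange: d = -2.0143 in → contributes +12.769 in⁴
  web: d = 1.5107 in → contributes +23.694 in⁴
Total I = 36.462 in⁴.
Extreme fibre distance c = 4.7107 in; S = I/c = 7.7403 in³.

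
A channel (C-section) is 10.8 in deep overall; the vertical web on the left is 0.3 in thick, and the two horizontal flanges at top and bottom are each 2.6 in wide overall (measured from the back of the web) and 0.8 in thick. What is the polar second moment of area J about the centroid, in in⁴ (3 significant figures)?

Treat the section as a set of non-overlapping primitives; coordinates are from the bounding-box lower-left.
Web: 0.3 × 10.8, A = 3.24 in², y = 5.4 in, Ī = 31.493 in⁴.
Top flange (beyond web): 2.3 × 0.8, A = 1.84 in², y = 10.4 in, Ī = 0.098133 in⁴.
Bottom flange (beyond web): 2.3 × 0.8, A = 1.84 in², y = 0.4 in, Ī = 0.098133 in⁴.
By symmetry the centroid is at mid-height, ȳ = 5.4 in.
Transfer each piece to the centroidal x-axis using Ī + A·d² with d = y − 5.4:
  web: d = 0 in → contributes +31.493 in⁴
  top flange (beyond web): d = 5 in → contributes +46.098 in⁴
  bottom flange (beyond web): d = -5 in → contributes +46.098 in⁴
Total I = 123.69 in⁴.
For the y-axis: x̄ = 0.84133 in.
Repeating about the centroidal y-axis gives I_y = 4.5584 in⁴.
Polar second moment: J = I_x + I_y = 128.25 in⁴.

J ≈ 128 in⁴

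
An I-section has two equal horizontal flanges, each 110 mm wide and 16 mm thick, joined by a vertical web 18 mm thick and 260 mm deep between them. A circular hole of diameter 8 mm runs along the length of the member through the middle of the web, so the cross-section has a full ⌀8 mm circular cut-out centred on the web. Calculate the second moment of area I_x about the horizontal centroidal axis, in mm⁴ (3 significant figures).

Decompose the section into non-overlapping parts with the origin at the bottom-left of its bounding rectangle.
Bottom flange: 110 × 16, A = 1 760 mm², y = 8 mm, Ī = 37 547 mm⁴.
Web: 18 × 260, A = 4 680 mm², y = 146 mm, Ī = 26 364 000 mm⁴.
Top flange: 110 × 16, A = 1 760 mm², y = 284 mm, Ī = 37 547 mm⁴.
Hole (subtracted): ⌀8, A = 50.265 mm², y = 146 mm, Ī = 201.06 mm⁴.
By symmetry the centroid is at mid-height, ȳ = 146 mm.
Transfer each piece to the horizontal centroidal axis using Ī + A·d² with d = y − 146:
  bottom flange: d = -138 mm → contributes +33 554 987 mm⁴
  web: d = 0 mm → contributes +26 364 000 mm⁴
  top flange: d = 138 mm → contributes +33 554 987 mm⁴
  hole: d = 0 mm → contributes −201.06 mm⁴
Total I = 93 473 772 mm⁴.

I_x ≈ 9.35 × 10⁷ mm⁴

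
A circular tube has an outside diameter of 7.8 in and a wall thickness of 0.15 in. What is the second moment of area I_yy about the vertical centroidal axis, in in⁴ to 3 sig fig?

Break the section into simple shapes (no overlaps), measuring from the bottom-left corner of the bounding box.
Outer circle: ⌀7.8, A = 47.784 in², x = 3.9 in, Ī = 181.7 in⁴.
Bore (subtracted): ⌀7.5, A = 44.179 in², x = 3.9 in, Ī = 155.32 in⁴.
By symmetry the centroid is at mid-width, x̄ = 3.9 in.
All pieces are centred on the vertical centroidal axis, so I = ΣĪ (holes subtracted) = 26.382 in⁴.

I_yy ≈ 26.4 in⁴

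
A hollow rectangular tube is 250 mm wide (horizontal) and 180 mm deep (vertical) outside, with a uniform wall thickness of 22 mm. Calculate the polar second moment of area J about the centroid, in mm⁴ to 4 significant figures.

J ≈ 2.136 × 10⁸ mm⁴

Split into non-overlapping primitives; take the origin at the lower-left of the bounding box.
Outer rectangle: 250 × 180, A = 45 000 mm², y = 90 mm, Ī = 121 500 000 mm⁴.
Inner void (subtracted): 206 × 136, A = 28 016 mm², y = 90 mm, Ī = 43 181 995 mm⁴.
By symmetry the centroid is at mid-height, ȳ = 90 mm.
All pieces are centred on the centroidal x-axis, so I = ΣĪ (holes subtracted) = 78 318 005 mm⁴.
Repeating about the centroidal y-axis gives I_y = 135 301 085 mm⁴.
Polar second moment: J = I_x + I_y = 213 619 091 mm⁴.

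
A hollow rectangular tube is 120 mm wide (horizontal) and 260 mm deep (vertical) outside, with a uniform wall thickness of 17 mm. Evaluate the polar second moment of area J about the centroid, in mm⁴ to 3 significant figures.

Break the section into simple shapes (no overlaps), measuring from the bottom-left corner of the bounding box.
Outer rectangle: 120 × 260, A = 31 200 mm², y = 130 mm, Ī = 175 760 000 mm⁴.
Inner void (subtracted): 86 × 226, A = 19 436 mm², y = 130 mm, Ī = 82 726 095 mm⁴.
By symmetry the centroid is at mid-height, ȳ = 130 mm.
All pieces are centred on the centroidal x-axis, so I = ΣĪ (holes subtracted) = 93 033 905 mm⁴.
Repeating about the centroidal y-axis gives I_y = 25 460 945 mm⁴.
Polar second moment: J = I_x + I_y = 118 494 851 mm⁴.

J ≈ 1.18 × 10⁸ mm⁴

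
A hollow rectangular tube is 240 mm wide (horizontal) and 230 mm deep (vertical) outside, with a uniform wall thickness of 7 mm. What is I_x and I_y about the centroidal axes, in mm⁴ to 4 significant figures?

Decompose the section into non-overlapping parts with the origin at the bottom-left of its bounding rectangle.
Outer rectangle: 240 × 230, A = 55 200 mm², y = 115 mm, Ī = 243 340 000 mm⁴.
Inner void (subtracted): 226 × 216, A = 48 816 mm², y = 115 mm, Ī = 189 796 608 mm⁴.
By symmetry the centroid is at mid-height, ȳ = 115 mm.
All pieces are centred on the centroidal x-axis, so I = ΣĪ (holes subtracted) = 53 543 392 mm⁴.
Repeating about the centroidal y-axis gives I_y = 57 182 832 mm⁴.

I_x ≈ 5.354 × 10⁷ mm⁴, I_y ≈ 5.718 × 10⁷ mm⁴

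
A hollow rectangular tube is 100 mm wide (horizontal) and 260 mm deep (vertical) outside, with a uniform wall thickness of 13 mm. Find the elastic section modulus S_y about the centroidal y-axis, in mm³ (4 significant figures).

Break the section into simple shapes (no overlaps), measuring from the bottom-left corner of the bounding box.
Outer rectangle: 100 × 260, A = 26 000 mm², x = 50 mm, Ī = 21 666 667 mm⁴.
Inner void (subtracted): 74 × 234, A = 17 316 mm², x = 50 mm, Ī = 7 901 868 mm⁴.
By symmetry the centroid is at mid-width, x̄ = 50 mm.
All pieces are centred on the centroidal y-axis, so I = ΣĪ (holes subtracted) = 13 764 799 mm⁴.
Extreme fibre distance c = 50 mm; S = I/c = 275 296 mm³.

S_y ≈ 2.753 × 10⁵ mm³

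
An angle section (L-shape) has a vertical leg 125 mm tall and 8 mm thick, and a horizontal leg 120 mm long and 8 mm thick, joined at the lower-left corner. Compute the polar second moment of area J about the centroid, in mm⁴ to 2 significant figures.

J ≈ 5.6 × 10⁶ mm⁴

Split into non-overlapping primitives; take the origin at the lower-left of the bounding box.
Vertical leg: 8 × 125, A = 1 000 mm², y = 62.5 mm, Ī = 1 302 083 mm⁴.
Horizontal leg (remainder): 112 × 8, A = 896 mm², y = 4 mm, Ī = 4 779 mm⁴.
Centroid: ȳ = ΣA·y / ΣA = 34.85 mm.
Transfer each piece to the centroidal x-axis using Ī + A·d² with d = y − 34.85:
  vertical leg: d = 27.65 mm → contributes +2 066 361 mm⁴
  horizontal leg (remainder): d = -30.85 mm → contributes +857 767 mm⁴
Total I = 2 924 128 mm⁴.
For the y-axis: x̄ = 32.35 mm.
Repeating about the centroidal y-axis gives I_y = 2 643 218 mm⁴.
Polar second moment: J = I_x + I_y = 5 567 346 mm⁴.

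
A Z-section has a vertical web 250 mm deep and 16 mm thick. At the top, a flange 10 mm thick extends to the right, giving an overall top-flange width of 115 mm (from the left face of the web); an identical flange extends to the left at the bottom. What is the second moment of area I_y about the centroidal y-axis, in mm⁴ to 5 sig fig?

I_y ≈ 8.2489 × 10⁶ mm⁴

Break the section into simple shapes (no overlaps), measuring from the bottom-left corner of the bounding box.
Web: 16 × 250, A = 4 000 mm², x = 107 mm, Ī = 85333.33 mm⁴.
Top flange (beyond web): 99 × 10, A = 990 mm², x = 164.5 mm, Ī = 808582.5 mm⁴.
Bottom flange (beyond web): 99 × 10, A = 990 mm², x = 49.5 mm, Ī = 808582.5 mm⁴.
Centroid: x̄ = ΣA·x / ΣA = 107 mm.
Transfer each piece to the centroidal y-axis using Ī + A·d² with d = x − 107:
  web: d = 0 mm → contributes +85333.33 mm⁴
  top flange (beyond web): d = 57.5 mm → contributes +4 081 770 mm⁴
  bottom flange (beyond web): d = -57.5 mm → contributes +4 081 770 mm⁴
Total I = 8 248 873 mm⁴.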